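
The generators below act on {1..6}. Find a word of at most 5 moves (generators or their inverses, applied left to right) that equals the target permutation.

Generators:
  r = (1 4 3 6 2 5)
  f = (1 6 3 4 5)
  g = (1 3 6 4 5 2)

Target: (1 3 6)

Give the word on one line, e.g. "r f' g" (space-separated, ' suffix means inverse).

g f r

  after g: (1 3 6 4 5 2)
  after f: (1 4)(2 6 5)
  after r: (1 3 6)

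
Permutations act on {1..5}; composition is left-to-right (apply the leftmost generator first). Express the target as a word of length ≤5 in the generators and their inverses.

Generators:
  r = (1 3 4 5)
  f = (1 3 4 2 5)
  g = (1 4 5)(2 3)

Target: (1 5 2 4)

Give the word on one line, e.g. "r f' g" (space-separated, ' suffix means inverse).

  after f': (1 5 2 4 3)
  after g': (1 4 2)(3 5)
  after f': (1 3 2 5)
  after f': (3 4)
  after f': (1 5 2 4)

f' g' f' f' f'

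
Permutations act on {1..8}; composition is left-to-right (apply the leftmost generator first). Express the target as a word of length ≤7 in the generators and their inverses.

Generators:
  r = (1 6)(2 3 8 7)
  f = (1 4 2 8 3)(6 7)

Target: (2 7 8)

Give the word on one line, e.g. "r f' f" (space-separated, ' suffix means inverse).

f' r r f r'

  after f': (1 3 8 2 4)(6 7)
  after r: (1 8 3 7)(2 4 6)
  after r: (1 7 6 3 2 4)
  after f: (1 6)(3 8)
  after r': (2 7 8)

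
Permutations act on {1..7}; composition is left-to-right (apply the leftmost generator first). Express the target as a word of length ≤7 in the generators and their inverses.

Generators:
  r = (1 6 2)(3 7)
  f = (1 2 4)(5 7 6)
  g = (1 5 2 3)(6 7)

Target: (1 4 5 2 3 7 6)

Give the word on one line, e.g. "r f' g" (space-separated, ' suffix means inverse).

f g' g' f' g

  after f: (1 2 4)(5 7 6)
  after g': (1 5 6)(2 4 3)
  after g': (2 4)(3 5 7 6)
  after f': (1 4)(3 6)
  after g: (1 4 5 2 3 7 6)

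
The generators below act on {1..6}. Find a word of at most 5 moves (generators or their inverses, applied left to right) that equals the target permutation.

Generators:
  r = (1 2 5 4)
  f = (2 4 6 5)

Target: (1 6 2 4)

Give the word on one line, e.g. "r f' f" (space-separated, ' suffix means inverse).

f f r' f r

  after f: (2 4 6 5)
  after f: (2 6)(4 5)
  after r': (1 4 2 6)
  after f: (1 6)(2 5)
  after r: (1 6 2 4)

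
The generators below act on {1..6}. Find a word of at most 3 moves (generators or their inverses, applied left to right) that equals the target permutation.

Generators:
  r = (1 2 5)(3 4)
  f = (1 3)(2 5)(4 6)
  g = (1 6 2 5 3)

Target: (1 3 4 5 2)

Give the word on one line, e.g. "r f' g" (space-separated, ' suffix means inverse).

  after f: (1 3)(2 5)(4 6)
  after g: (2 3 6 4)
  after f: (1 3 4 5 2)

f g f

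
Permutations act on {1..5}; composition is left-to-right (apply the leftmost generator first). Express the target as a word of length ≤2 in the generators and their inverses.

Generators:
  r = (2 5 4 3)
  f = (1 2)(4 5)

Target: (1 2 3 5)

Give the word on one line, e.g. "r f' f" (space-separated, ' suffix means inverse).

  after r': (2 3 4 5)
  after f: (1 2 3 5)

r' f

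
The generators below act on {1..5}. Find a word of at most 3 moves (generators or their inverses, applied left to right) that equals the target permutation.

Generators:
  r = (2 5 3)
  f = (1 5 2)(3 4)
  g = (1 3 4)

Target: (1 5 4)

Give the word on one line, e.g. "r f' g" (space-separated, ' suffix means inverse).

  after r: (2 5 3)
  after g: (1 3 2 5 4)
  after r': (1 5 4)

r g r'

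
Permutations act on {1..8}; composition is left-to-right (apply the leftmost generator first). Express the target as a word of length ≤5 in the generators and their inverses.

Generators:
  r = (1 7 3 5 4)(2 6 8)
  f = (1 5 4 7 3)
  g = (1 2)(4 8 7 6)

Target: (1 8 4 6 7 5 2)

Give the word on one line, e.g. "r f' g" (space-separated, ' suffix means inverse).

r f' r r g'

  after r: (1 7 3 5 4)(2 6 8)
  after f': (1 4 3)(2 6 8)
  after r: (2 8 6)(3 7)(4 5)
  after r: (1 7 5)
  after g': (1 8 4 6 7 5 2)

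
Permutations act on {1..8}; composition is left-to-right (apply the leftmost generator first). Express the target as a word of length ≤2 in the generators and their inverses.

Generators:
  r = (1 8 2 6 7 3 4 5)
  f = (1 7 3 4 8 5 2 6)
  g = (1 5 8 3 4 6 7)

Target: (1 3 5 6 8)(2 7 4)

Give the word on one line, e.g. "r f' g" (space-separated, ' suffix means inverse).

f r

  after f: (1 7 3 4 8 5 2 6)
  after r: (1 3 5 6 8)(2 7 4)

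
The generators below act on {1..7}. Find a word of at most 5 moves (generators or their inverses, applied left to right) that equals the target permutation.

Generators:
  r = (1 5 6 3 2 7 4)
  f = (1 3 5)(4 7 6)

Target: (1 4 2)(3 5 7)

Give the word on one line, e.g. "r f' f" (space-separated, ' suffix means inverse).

  after f': (1 5 3)(4 6 7)
  after r': (2 3 4 5 6)
  after f': (1 5 7 4 3 6 2)
  after r: (1 6 7)(2 5 4)
  after f: (1 4 2)(3 5 7)

f' r' f' r f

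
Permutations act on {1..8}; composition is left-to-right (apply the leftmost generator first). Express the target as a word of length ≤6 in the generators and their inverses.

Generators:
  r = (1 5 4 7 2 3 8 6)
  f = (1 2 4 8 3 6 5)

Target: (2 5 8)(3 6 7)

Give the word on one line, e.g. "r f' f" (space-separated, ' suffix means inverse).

  after r': (1 6 8 3 2 7 4 5)
  after r': (1 8 2 4)(3 7 5 6)
  after r': (1 3 4 6 2 5 8 7)
  after f: (1 6 4 5 3 8 7 2)
  after r: (2 5 8)(3 6 7)

r' r' r' f r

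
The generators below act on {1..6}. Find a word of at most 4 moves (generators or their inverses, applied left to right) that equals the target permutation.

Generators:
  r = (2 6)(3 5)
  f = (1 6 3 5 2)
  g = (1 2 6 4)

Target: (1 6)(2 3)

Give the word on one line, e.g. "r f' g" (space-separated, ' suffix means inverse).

f' r

  after f': (1 2 5 3 6)
  after r: (1 6)(2 3)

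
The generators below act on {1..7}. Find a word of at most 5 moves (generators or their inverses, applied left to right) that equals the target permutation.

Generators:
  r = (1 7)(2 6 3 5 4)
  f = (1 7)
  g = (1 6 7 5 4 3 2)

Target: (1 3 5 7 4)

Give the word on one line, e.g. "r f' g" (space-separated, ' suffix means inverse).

g f r' g'

  after g: (1 6 7 5 4 3 2)
  after f: (1 6)(2 7 5 4 3)
  after r': (1 2)(3 4 6 7)
  after g': (1 3 5 7 4)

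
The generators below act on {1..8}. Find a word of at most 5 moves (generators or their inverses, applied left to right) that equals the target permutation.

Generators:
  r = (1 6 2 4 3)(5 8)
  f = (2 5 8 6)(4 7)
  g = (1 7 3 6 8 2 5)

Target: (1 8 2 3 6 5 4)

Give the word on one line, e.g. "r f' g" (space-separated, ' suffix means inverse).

  after r: (1 6 2 4 3)(5 8)
  after f': (1 8 2 7 4 3)
  after f': (1 5 2 4 3)(6 8)
  after r: (1 8 2 3 6 5 4)

r f' f' r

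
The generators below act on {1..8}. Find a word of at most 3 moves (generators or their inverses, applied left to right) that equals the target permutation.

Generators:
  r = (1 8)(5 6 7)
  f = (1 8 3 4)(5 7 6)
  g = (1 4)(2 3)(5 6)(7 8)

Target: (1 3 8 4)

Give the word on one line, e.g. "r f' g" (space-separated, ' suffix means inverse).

  after f': (1 4 3 8)(5 6 7)
  after f': (1 3)(4 8)(5 7 6)
  after r: (1 3 8 4)

f' f' r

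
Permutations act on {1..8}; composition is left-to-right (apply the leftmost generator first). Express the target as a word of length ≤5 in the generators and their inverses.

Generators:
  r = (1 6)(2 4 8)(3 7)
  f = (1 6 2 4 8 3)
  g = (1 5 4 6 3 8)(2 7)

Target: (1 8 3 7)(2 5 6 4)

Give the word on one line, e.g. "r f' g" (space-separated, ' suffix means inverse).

r' g g

  after r': (1 6)(2 8 4)(3 7)
  after g: (1 3 2)(4 7 8 6 5)
  after g: (1 8 3 7)(2 5 6 4)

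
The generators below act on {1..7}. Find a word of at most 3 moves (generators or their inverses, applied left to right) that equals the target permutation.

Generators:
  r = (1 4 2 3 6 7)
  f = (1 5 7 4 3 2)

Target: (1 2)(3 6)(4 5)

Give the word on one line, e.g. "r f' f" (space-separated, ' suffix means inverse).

f' f' r'

  after f': (1 2 3 4 7 5)
  after f': (1 3 7)(2 4 5)
  after r': (1 2)(3 6)(4 5)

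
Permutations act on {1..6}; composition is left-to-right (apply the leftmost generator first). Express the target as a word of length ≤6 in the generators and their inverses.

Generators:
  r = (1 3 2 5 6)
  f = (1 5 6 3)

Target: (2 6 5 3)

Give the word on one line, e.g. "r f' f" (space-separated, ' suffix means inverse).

r' f' r f f

  after r': (1 6 5 2 3)
  after f': (1 5 2 6)
  after r: (1 6 3 2)
  after f: (1 3 2 5 6)
  after f: (2 6 5 3)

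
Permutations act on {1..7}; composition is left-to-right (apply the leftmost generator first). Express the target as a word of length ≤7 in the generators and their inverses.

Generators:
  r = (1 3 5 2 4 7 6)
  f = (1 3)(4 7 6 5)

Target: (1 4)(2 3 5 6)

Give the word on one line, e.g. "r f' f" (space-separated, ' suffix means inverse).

r f r r f

  after r: (1 3 5 2 4 7 6)
  after f: (2 7 5)(3 4 6)
  after r: (1 3 7 2 6 5 4)
  after r: (1 5 7 4 3 6 2)
  after f: (1 4)(2 3 5 6)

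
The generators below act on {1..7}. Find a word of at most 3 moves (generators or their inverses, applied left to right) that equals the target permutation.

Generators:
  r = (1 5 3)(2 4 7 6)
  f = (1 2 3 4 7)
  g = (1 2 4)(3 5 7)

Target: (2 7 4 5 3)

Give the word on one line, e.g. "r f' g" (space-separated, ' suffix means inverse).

f g'

  after f: (1 2 3 4 7)
  after g': (2 7 4 5 3)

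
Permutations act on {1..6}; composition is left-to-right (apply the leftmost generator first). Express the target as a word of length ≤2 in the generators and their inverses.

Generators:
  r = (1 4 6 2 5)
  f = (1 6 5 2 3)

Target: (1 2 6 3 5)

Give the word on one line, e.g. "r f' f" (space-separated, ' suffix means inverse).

f' f'

  after f': (1 3 2 5 6)
  after f': (1 2 6 3 5)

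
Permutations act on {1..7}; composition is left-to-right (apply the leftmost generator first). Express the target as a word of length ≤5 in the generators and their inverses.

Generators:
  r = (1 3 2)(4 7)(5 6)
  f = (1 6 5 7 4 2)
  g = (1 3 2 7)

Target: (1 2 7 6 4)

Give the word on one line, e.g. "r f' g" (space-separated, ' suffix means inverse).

f' g' r

  after f': (1 2 4 7 5 6)
  after g': (1 3)(2 4)(5 6 7)
  after r: (1 2 7 6 4)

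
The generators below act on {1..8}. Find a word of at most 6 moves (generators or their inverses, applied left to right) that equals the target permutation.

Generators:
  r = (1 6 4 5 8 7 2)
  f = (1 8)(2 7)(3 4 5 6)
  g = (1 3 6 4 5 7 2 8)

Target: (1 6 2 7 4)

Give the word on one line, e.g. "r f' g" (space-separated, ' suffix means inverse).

  after r: (1 6 4 5 8 7 2)
  after f': (1 5)(2 8)(3 6)
  after g': (1 4 6)(5 8 7)
  after r': (1 6 2 7 4)

r f' g' r'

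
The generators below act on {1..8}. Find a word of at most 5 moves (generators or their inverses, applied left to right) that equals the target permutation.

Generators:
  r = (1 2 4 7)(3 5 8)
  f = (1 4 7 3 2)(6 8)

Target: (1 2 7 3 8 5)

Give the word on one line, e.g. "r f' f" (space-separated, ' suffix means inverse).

  after r': (1 7 4 2)(3 8 5)
  after f: (1 3 6 8 5 2 4)
  after f: (1 2 7 3 8 5)

r' f f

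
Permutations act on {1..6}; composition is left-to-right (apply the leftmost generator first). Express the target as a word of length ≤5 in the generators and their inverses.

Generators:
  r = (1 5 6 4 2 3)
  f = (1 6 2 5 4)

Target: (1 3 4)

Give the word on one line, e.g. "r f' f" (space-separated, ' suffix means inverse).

f' f' r f r

  after f': (1 4 5 2 6)
  after f': (1 5 6 4 2)
  after r: (1 6 2 5 4 3)
  after f: (1 2 4 3 6 5)
  after r: (1 3 4)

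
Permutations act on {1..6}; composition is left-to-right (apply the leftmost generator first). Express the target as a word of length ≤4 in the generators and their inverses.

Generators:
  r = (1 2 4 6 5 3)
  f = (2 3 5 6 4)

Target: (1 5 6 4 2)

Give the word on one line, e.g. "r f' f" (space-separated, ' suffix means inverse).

  after f': (2 4 6 5 3)
  after r': (1 3)
  after r': (1 5 6 4 2)

f' r' r'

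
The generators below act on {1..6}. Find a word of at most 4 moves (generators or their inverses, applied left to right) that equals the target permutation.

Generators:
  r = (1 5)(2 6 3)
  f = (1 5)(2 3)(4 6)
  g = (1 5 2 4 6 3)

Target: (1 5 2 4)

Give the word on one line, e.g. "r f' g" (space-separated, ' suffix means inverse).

f' r g

  after f': (1 5)(2 3)(4 6)
  after r: (3 6 4)
  after g: (1 5 2 4)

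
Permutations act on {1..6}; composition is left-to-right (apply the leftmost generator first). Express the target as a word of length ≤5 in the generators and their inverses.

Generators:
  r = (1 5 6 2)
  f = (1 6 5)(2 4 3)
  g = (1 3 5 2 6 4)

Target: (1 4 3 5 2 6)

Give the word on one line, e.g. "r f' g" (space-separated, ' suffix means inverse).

f' r g r

  after f': (1 5 6)(2 3 4)
  after r: (1 6 5 2 3 4)
  after g: (1 4 3)(2 5 6)
  after r: (1 4 3 5 2 6)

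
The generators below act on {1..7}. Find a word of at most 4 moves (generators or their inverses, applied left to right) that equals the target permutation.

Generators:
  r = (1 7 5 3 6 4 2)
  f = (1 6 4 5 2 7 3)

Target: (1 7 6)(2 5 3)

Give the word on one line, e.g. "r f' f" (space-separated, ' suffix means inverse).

  after r': (1 2 4 6 3 5 7)
  after f: (1 7 6)(2 5 3)

r' f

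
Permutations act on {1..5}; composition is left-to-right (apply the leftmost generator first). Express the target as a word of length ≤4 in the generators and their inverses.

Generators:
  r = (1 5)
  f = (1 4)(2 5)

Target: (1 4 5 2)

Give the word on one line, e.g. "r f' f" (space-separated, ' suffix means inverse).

f r'

  after f: (1 4)(2 5)
  after r': (1 4 5 2)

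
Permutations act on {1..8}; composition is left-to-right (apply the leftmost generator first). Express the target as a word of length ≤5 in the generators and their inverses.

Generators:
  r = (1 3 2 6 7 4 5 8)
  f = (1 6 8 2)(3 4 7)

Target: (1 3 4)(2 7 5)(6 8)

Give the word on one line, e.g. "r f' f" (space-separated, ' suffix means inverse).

f' f' r f' r'

  after f': (1 2 8 6)(3 7 4)
  after f': (1 8)(2 6)(3 4 7)
  after r: (2 7)(3 5 8)
  after f': (1 2 4 3 5 6)(7 8)
  after r': (1 3 4)(2 7 5)(6 8)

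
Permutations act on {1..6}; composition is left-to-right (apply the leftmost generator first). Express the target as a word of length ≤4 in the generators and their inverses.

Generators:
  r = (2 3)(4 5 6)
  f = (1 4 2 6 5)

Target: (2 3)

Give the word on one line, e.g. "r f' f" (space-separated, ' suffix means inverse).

r' r' r'

  after r': (2 3)(4 6 5)
  after r': (4 5 6)
  after r': (2 3)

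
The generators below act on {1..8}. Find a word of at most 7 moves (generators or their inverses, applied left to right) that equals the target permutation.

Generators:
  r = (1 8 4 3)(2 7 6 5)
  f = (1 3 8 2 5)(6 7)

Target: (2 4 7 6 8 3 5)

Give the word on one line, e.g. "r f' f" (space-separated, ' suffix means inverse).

  after r': (1 3 4 8)(2 5 6 7)
  after f: (1 8 3 4 2)(5 7)
  after r: (1 4 7 2 8)(5 6)
  after r: (1 3)(2 4 6)
  after f': (2 4 7 6 8 3 5)

r' f r r f'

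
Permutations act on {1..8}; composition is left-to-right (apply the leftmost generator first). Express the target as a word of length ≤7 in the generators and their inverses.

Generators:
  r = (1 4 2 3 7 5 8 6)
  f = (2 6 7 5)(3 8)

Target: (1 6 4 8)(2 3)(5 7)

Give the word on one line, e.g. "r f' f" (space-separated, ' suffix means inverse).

r f' r' f' r'

  after r: (1 4 2 3 7 5 8 6)
  after f': (1 4 5 3 6)(2 8)
  after r': (2 5)(3 8 4 7)
  after f': (2 7 8 4 6)
  after r': (1 6 4 8)(2 3)(5 7)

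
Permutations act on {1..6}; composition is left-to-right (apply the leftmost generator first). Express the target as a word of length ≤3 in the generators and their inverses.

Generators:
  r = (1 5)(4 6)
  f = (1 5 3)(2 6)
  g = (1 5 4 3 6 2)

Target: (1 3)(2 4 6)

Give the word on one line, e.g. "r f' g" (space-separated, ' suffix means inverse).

  after f': (1 3 5)(2 6)
  after r': (1 3)(2 4 6)

f' r'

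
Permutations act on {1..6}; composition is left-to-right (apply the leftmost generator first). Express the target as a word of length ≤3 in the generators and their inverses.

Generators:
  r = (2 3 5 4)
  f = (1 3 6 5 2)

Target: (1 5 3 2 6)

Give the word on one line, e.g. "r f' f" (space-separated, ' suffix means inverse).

  after f': (1 2 5 6 3)
  after f': (1 5 3 2 6)

f' f'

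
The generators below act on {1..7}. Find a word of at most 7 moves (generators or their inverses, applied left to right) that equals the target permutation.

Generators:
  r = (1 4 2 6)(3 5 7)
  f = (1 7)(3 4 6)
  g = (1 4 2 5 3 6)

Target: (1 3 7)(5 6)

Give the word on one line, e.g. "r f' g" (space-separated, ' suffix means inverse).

  after f': (1 7)(3 6 4)
  after f': (3 4 6)
  after f': (1 7)
  after g': (1 7 6 3 5 2 4)
  after r: (1 3 7)(5 6)

f' f' f' g' r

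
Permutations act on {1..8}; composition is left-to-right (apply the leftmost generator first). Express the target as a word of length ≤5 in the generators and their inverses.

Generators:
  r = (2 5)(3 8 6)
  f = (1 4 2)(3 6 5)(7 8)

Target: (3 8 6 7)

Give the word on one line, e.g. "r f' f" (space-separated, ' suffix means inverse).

  after r': (2 5)(3 6 8)
  after f': (1 2 6 7 8 5 4)
  after f': (1 4 2 3 5)(6 8)
  after f': (2 5)(3 6 7 8)
  after r': (3 8 6 7)

r' f' f' f' r'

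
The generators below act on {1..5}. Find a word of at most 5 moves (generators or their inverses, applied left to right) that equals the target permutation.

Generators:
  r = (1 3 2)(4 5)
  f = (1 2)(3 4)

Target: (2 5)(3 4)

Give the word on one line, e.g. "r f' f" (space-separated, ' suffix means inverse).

f' r f r

  after f': (1 2)(3 4)
  after r: (2 3 5 4)
  after f: (1 2 4)(3 5)
  after r: (2 5)(3 4)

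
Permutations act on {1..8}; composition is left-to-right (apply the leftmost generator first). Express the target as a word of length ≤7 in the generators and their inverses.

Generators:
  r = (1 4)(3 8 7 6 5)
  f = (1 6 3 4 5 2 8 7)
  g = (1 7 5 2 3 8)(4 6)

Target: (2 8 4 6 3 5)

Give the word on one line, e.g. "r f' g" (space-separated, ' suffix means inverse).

r f' r' r' f'

  after r: (1 4)(3 8 7 6 5)
  after f': (1 3 2 5 6 4 7)
  after r': (1 5 7 4 8 3 2 6)
  after r': (1 6 4 3 2 7)(5 8)
  after f': (2 8 4 6 3 5)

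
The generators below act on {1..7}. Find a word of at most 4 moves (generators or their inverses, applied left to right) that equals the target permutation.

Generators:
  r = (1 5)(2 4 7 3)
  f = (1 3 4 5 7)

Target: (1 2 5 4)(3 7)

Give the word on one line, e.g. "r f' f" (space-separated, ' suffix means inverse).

  after f': (1 7 5 4 3)
  after r': (1 4 7)(2 3 5)
  after f': (1 3 4 5 2)
  after r: (1 2 5 4)(3 7)

f' r' f' r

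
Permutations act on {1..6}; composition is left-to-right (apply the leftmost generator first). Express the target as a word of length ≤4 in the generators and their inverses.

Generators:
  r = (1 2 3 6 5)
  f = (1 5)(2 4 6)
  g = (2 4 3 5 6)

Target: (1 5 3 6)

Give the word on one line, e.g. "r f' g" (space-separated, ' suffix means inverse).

g' f

  after g': (2 6 5 3 4)
  after f: (1 5 3 6)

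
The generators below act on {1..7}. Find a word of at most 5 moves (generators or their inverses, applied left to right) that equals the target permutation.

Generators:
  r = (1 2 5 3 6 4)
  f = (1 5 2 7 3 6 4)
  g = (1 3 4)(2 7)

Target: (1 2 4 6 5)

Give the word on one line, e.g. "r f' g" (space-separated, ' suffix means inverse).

g' g' r' r'

  after g': (1 4 3)(2 7)
  after g': (1 3 4)
  after r': (1 5 2)(3 6)
  after r': (1 2 4 6 5)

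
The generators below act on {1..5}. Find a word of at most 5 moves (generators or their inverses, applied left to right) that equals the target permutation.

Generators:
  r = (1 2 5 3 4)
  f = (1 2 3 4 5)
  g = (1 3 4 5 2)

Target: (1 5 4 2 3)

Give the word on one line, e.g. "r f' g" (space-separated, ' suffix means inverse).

  after f': (1 5 4 3 2)
  after f': (1 4 2 5 3)
  after g: (1 5 4)
  after f': (1 4 5 3 2)
  after g: (1 5 4 2 3)

f' f' g f' g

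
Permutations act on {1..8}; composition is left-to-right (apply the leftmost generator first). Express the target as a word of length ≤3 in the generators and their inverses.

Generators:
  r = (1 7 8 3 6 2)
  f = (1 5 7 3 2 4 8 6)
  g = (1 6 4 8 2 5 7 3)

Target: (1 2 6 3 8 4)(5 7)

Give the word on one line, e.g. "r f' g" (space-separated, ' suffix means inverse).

  after f': (1 6 8 4 2 3 7 5)
  after r: (1 2 6 3 8 4)(5 7)

f' r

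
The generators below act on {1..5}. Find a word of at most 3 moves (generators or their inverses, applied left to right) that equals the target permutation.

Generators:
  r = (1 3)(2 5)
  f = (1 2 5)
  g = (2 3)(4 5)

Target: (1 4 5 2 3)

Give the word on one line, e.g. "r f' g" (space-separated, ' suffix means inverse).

  after f: (1 2 5)
  after r': (1 5 3)
  after g': (1 4 5 2 3)

f r' g'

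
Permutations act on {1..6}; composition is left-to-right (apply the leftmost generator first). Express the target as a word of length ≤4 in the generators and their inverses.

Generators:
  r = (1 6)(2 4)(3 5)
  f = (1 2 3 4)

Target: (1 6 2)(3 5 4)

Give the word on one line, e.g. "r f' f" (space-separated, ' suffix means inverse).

r f r r

  after r: (1 6)(2 4)(3 5)
  after f: (1 6 2)(3 5 4)
  after r: (2 6 4 5)
  after r: (1 6 2)(3 5 4)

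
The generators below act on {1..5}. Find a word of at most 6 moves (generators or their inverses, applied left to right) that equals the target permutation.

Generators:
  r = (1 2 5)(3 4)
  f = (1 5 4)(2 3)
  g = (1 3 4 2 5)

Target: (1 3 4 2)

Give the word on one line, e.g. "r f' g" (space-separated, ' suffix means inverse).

f g' f' r' g'

  after f: (1 5 4)(2 3)
  after g': (1 2)(3 4 5)
  after f': (1 3 5 2 4)
  after r': (1 4 5)(2 3)
  after g': (1 3 4 2)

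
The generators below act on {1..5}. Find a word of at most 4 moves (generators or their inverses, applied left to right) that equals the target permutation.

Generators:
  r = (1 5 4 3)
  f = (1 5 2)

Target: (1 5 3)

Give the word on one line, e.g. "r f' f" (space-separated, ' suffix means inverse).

  after f: (1 5 2)
  after r: (1 4 3)(2 5)
  after f: (1 4 3 5)
  after r': (1 5 3)

f r f r'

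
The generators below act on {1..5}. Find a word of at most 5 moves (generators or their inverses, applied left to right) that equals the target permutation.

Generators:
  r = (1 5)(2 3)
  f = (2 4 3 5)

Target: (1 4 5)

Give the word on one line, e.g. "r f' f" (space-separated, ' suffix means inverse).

r' f' f'

  after r': (1 5)(2 3)
  after f': (1 3 5)(2 4)
  after f': (1 4 5)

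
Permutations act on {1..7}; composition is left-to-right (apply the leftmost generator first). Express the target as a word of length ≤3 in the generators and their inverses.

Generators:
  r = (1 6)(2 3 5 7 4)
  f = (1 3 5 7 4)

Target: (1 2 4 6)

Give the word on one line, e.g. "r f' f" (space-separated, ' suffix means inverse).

  after f: (1 3 5 7 4)
  after r': (1 2 4 6)

f r'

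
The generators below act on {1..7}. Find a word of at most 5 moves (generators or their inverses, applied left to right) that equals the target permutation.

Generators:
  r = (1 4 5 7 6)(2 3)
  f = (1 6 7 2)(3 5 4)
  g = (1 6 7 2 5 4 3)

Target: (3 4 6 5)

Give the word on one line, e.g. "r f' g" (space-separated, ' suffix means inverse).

  after f': (1 2 7 6)(3 4 5)
  after g': (1 7)(2 6 3 5 4)
  after f': (1 6 4 7 2)
  after f': (3 4 6 5)

f' g' f' f'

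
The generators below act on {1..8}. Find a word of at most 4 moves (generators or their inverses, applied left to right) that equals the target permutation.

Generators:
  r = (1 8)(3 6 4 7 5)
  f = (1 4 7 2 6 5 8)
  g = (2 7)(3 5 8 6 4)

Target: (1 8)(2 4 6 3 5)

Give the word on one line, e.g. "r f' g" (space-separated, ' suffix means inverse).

  after g': (2 7)(3 4 6 8 5)
  after g': (3 6 5 4 8)
  after g': (2 7)(3 8 4 5 6)
  after f': (1 8)(2 4 6 3 5)

g' g' g' f'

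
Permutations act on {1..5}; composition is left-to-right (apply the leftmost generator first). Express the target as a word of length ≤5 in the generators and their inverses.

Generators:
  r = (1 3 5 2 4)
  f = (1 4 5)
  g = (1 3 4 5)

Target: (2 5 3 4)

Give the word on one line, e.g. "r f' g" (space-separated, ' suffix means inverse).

  after g': (1 5 4 3)
  after g': (1 4)(3 5)
  after g': (1 3 4 5)
  after f': (1 3)
  after r': (2 5 3 4)

g' g' g' f' r'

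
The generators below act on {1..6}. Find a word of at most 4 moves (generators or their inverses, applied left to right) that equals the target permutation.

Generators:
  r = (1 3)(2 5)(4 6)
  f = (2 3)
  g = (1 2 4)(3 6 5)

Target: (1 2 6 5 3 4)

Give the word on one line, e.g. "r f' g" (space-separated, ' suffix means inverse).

  after f': (2 3)
  after r: (1 3 5 2)(4 6)
  after r: (2 3)
  after g: (1 2 6 5 3 4)

f' r r g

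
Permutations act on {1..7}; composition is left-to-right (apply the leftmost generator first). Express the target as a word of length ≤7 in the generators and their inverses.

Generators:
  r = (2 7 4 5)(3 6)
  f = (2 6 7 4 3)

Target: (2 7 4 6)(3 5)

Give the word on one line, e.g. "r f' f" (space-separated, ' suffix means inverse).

r f f r f

  after r: (2 7 4 5)(3 6)
  after f: (2 4 5 6)(3 7)
  after f: (2 3 4 5 7)
  after r: (2 6 3 5 4)
  after f: (2 7 4 6)(3 5)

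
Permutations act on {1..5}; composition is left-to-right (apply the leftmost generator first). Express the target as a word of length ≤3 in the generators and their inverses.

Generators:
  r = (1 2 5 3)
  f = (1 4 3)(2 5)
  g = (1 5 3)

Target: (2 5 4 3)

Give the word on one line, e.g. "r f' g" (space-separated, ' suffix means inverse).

g g f

  after g: (1 5 3)
  after g: (1 3 5)
  after f: (2 5 4 3)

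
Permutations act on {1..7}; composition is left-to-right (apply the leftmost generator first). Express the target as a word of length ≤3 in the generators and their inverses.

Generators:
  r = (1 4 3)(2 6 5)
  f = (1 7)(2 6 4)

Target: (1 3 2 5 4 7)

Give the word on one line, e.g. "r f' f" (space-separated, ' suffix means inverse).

r' f

  after r': (1 3 4)(2 5 6)
  after f: (1 3 2 5 4 7)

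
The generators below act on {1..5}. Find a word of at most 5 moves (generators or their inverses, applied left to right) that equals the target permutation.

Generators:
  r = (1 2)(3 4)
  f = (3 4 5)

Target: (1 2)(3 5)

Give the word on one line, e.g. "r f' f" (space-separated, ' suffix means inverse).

  after f': (3 5 4)
  after f': (3 4 5)
  after r: (1 2)(4 5)
  after f': (1 2)(3 5)

f' f' r f'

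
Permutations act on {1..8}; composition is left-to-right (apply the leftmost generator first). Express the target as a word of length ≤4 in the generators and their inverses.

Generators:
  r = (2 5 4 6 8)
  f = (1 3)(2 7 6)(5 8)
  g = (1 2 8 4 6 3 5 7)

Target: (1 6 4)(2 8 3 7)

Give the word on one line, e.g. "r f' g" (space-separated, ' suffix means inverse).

r' f r g'

  after r': (2 8 6 4 5)
  after f: (1 3)(2 5 7 6 4 8)
  after r: (1 3)(2 4)(5 7 8)
  after g': (1 6 4)(2 8 3 7)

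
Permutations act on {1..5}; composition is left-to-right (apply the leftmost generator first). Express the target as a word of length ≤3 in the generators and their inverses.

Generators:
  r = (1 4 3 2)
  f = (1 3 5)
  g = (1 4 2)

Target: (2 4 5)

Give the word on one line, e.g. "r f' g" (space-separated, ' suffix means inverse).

f g' f'

  after f: (1 3 5)
  after g': (1 3 5 2 4)
  after f': (2 4 5)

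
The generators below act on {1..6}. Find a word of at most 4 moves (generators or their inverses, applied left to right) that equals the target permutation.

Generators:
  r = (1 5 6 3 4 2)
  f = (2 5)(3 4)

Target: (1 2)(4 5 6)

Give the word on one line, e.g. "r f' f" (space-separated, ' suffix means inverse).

r f

  after r: (1 5 6 3 4 2)
  after f: (1 2)(4 5 6)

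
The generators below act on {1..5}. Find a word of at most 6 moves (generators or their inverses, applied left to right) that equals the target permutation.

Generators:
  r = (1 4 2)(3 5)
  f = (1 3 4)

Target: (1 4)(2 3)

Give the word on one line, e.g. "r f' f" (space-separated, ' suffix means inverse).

f r' r' f' f'

  after f: (1 3 4)
  after r': (1 5 3)(2 4)
  after r': (1 3 2)
  after f': (2 4 3)
  after f': (1 4)(2 3)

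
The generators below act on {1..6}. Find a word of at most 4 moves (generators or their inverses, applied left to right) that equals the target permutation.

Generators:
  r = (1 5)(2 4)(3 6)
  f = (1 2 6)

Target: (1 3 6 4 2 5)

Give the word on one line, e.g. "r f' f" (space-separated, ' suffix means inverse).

  after f': (1 6 2)
  after r': (1 3 6 4 2 5)

f' r'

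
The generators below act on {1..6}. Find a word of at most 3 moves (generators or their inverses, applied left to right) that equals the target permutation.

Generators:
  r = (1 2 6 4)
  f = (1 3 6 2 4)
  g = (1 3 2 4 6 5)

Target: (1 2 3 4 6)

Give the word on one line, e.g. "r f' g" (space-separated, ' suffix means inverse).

f' f'

  after f': (1 4 2 6 3)
  after f': (1 2 3 4 6)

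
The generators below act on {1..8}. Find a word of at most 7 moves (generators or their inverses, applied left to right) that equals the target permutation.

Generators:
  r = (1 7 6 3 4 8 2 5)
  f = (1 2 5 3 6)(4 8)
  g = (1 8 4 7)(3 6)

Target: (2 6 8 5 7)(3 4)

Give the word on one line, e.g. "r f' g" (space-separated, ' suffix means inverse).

g' g' r r f'

  after g': (1 7 4 8)(3 6)
  after g': (1 4)(7 8)
  after r: (1 8 6 3 4 7 2 5)
  after r: (1 2)(3 8)(4 6)(5 7)
  after f': (2 6 8 5 7)(3 4)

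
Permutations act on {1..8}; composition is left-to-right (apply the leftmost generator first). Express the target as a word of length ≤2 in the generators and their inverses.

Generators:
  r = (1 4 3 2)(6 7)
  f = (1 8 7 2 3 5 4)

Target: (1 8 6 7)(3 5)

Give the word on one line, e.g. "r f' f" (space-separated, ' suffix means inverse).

  after f: (1 8 7 2 3 5 4)
  after r: (1 8 6 7)(3 5)

f r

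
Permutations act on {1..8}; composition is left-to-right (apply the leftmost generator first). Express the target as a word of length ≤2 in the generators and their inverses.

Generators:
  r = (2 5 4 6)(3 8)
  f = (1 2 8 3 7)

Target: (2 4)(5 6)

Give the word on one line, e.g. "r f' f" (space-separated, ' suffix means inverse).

r r

  after r: (2 5 4 6)(3 8)
  after r: (2 4)(5 6)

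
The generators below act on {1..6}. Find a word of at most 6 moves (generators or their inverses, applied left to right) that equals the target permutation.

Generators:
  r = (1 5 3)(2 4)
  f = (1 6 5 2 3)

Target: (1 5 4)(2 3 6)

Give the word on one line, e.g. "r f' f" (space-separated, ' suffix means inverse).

  after r: (1 5 3)(2 4)
  after f': (1 6)(2 4 5)
  after r: (1 6 5 4 3)
  after f: (1 5 4)(2 3 6)

r f' r f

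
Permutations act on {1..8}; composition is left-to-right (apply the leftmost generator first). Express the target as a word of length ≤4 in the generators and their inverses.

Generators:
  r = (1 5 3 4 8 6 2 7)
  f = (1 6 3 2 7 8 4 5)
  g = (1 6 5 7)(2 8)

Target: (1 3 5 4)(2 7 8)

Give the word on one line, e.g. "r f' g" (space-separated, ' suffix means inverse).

g f' f' r

  after g: (1 6 5 7)(2 8)
  after f': (2 7 5)(3 6 4 8)
  after f': (1 5 3)(4 7)(6 8)
  after r: (1 3 5 4)(2 7 8)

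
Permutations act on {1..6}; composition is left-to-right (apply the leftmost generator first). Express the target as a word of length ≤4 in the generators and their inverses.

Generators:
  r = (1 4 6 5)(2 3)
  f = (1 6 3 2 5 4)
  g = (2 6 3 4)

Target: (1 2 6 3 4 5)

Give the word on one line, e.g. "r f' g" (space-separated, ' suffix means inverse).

g g r g

  after g: (2 6 3 4)
  after g: (2 3)(4 6)
  after r: (1 4 5)
  after g: (1 2 6 3 4 5)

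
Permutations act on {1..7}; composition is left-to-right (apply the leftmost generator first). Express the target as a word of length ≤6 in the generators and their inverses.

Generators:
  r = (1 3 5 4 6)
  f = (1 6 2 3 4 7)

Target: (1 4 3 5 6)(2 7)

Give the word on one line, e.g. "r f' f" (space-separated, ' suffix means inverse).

  after f': (1 7 4 3 2 6)
  after f': (1 4 2)(3 6 7)
  after r': (1 5 3 4 2 6 7)
  after r': (1 3 5)(2 4)(6 7)
  after f: (1 4 3 5 6)(2 7)

f' f' r' r' f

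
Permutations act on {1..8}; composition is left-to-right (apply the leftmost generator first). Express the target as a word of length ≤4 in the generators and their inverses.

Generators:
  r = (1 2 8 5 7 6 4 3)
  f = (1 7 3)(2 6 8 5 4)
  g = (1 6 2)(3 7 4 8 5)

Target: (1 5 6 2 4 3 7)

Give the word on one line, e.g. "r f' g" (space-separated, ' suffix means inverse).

  after g: (1 6 2)(3 7 4 8 5)
  after f: (1 8 4 5)(2 7)
  after g: (1 5 6 2 4 3 7)

g f g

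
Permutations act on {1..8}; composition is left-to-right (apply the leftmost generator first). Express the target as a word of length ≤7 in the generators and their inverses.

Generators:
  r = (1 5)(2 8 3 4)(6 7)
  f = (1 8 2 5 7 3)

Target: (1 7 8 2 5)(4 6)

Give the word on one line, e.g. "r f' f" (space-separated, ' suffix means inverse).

r' f r' f r'

  after r': (1 5)(2 4 3 8)(6 7)
  after f: (1 7 6 3 2 4)(5 8)
  after r': (1 6 8)(2 3 4 5)
  after f: (1 6 2)(3 4 7)
  after r': (1 7 8 2 5)(4 6)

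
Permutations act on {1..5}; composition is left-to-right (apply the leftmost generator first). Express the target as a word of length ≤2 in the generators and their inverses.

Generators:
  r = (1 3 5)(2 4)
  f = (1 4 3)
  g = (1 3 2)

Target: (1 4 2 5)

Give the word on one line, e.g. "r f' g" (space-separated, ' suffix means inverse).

  after g': (1 2 3)
  after r: (1 4 2 5)

g' r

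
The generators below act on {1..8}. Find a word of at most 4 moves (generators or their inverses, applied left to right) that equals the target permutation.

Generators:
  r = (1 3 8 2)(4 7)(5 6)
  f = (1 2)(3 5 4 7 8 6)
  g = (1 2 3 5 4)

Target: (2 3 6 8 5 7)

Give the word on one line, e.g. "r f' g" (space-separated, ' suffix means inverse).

  after f: (1 2)(3 5 4 7 8 6)
  after r: (2 3 6 8 5 7)

f r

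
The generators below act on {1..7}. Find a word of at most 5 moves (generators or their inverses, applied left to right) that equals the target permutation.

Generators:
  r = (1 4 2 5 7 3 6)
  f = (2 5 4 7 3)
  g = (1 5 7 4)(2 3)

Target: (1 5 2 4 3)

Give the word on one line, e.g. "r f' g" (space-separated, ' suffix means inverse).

f' f' g

  after f': (2 3 7 4 5)
  after f': (2 7 5 3 4)
  after g: (1 5 2 4 3)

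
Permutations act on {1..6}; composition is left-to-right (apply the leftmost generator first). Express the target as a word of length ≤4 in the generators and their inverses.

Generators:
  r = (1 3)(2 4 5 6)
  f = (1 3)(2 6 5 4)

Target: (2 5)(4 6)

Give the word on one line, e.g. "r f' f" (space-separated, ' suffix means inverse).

f' r

  after f': (1 3)(2 4 5 6)
  after r: (2 5)(4 6)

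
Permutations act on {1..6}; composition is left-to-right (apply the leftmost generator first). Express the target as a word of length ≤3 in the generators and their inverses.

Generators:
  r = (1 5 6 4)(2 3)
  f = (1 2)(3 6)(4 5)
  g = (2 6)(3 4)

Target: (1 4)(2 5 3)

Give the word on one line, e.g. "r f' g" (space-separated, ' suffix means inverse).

g r f

  after g: (2 6)(3 4)
  after r: (1 5 6 3)(2 4)
  after f: (1 4)(2 5 3)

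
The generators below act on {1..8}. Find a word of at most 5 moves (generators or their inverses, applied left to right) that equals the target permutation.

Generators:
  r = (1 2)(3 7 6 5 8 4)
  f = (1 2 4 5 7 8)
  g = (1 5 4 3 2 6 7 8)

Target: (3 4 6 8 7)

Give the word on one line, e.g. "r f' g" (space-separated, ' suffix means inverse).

g' g' g' g' r

  after g': (1 8 7 6 2 3 4 5)
  after g': (1 7 2 4)(3 5 8 6)
  after g': (1 6 4 8 2 5 7 3)
  after g': (1 2)(3 8)(4 7)(5 6)
  after r: (3 4 6 8 7)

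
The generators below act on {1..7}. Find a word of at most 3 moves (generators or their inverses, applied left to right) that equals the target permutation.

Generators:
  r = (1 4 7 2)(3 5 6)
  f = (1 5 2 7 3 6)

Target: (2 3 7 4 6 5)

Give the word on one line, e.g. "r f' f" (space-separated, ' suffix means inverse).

  after r: (1 4 7 2)(3 5 6)
  after f: (1 4 3 2 5)
  after r': (2 3 7 4 6 5)

r f r'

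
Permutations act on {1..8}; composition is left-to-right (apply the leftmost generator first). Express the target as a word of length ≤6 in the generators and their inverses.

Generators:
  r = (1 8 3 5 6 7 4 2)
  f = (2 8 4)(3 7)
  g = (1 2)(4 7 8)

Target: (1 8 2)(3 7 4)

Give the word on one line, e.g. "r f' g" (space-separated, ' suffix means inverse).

f r' g' r

  after f: (2 8 4)(3 7)
  after r': (1 2)(3 6 5)(7 8)
  after g': (3 6 5)(4 8)
  after r: (1 8 2)(3 7 4)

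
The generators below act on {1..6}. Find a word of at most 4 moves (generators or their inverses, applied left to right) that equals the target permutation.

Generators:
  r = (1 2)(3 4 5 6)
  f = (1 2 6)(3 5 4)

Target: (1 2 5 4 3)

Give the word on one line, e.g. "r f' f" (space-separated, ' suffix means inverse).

  after r': (1 2)(3 6 5 4)
  after f': (2 6 3)
  after r': (1 2 5 4 3)

r' f' r'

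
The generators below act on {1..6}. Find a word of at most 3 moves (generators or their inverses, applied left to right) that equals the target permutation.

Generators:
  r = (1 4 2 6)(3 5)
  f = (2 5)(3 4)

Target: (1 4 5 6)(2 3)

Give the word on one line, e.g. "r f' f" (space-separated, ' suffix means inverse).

  after f': (2 5)(3 4)
  after r: (1 4 5 6)(2 3)

f' r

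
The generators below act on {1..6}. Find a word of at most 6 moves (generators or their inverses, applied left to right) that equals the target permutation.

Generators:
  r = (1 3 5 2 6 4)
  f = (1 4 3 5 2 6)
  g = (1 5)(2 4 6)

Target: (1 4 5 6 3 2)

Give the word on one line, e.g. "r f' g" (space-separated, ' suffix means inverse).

g f' r f' f'

  after g: (1 5)(2 4 6)
  after f': (1 3 4 2)(5 6)
  after r: (1 5 4 6 2 3)
  after f': (1 3 6 5)(2 4)
  after f': (1 4 5 6 3 2)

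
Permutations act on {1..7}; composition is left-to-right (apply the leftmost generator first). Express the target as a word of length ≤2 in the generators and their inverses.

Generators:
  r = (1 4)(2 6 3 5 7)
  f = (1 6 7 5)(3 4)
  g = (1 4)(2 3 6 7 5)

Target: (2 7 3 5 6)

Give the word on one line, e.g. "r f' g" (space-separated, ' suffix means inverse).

  after g': (1 4)(2 5 7 6 3)
  after g': (2 7 3 5 6)

g' g'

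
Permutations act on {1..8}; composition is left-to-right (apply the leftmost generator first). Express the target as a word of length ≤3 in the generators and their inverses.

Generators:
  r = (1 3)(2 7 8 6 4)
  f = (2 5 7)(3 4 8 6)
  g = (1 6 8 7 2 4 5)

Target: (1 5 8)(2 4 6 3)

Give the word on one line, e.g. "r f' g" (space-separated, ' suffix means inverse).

  after f: (2 5 7)(3 4 8 6)
  after g': (1 5 8)(2 4 6 3)

f g'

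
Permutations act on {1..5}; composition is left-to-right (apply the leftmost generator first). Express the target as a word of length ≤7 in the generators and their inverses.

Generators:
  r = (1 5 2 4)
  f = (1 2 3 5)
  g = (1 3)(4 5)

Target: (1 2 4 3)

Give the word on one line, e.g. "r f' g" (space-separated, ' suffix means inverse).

f' r' f' f' f'

  after f': (1 5 3 2)
  after r': (2 4)(3 5)
  after f': (1 5 2 4)
  after f': (1 3 2 4 5)
  after f': (1 2 4 3)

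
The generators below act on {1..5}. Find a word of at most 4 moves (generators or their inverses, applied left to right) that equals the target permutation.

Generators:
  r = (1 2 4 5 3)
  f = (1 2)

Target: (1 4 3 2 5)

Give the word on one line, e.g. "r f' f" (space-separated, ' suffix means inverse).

  after r: (1 2 4 5 3)
  after r: (1 4 3 2 5)

r r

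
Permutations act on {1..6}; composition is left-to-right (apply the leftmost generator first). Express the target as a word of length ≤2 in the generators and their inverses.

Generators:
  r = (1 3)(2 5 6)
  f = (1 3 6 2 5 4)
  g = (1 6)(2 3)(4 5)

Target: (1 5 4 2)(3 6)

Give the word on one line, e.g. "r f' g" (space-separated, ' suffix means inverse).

g' r'

  after g': (1 6)(2 3)(4 5)
  after r': (1 5 4 2)(3 6)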